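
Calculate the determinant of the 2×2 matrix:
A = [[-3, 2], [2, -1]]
-1

For A = [[a, b], [c, d]], det(A) = a*d - b*c.
det(A) = (-3)*(-1) - (2)*(2) = 3 - 4 = -1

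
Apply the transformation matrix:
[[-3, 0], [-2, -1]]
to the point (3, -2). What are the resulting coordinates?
(-9, -4)

Matrix multiplication:
[[-3, 0], [-2, -1]] × [3, -2]ᵀ
= [-3×3 + 0×-2, -2×3 + -1×-2]ᵀ
= [-9.0000, -4.0000]ᵀ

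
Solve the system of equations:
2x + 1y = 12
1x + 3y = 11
x = 5, y = 2

Use elimination (row reduction):
Equation 1: 2x + 1y = 12.
Equation 2: 1x + 3y = 11.
Multiply Eq1 by 1 and Eq2 by 2: 2x + 1y = 12;  2x + 6y = 22.
Subtract: (5)y = 10, so y = 2.
Back-substitute into Eq1: 2x + 1*(2) = 12, so x = 5.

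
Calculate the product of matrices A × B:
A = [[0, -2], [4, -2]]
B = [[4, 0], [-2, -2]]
[[4, 4], [20, 4]]

Matrix multiplication:
C[0][0] = 0×4 + -2×-2 = 4
C[0][1] = 0×0 + -2×-2 = 4
C[1][0] = 4×4 + -2×-2 = 20
C[1][1] = 4×0 + -2×-2 = 4
Result: [[4, 4], [20, 4]]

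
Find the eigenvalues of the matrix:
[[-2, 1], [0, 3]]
λ = -2 and λ = 3

Characteristic equation: det(A - λI) = 0
λ² - (trace)λ + (det) = 0
λ² - (1)λ + (-6) = 0
λ² - 1λ - 6 = 0
Solving: λ = -2, 3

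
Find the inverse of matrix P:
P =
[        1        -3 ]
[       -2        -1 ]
det(P) = -7
P⁻¹ =
[      1/7      -3/7 ]
[     -2/7      -1/7 ]

For a 2×2 matrix P = [[a, b], [c, d]] with det(P) ≠ 0, P⁻¹ = (1/det(P)) * [[d, -b], [-c, a]].
det(P) = (1)*(-1) - (-3)*(-2) = -1 - 6 = -7.
P⁻¹ = (1/-7) * [[-1, 3], [2, 1]].
Dividing each entry by -7 and reducing:
P⁻¹ =
[      1/7      -3/7 ]
[     -2/7      -1/7 ]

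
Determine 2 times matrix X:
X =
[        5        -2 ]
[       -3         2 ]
2X =
[       10        -4 ]
[       -6         4 ]

Scalar multiplication is elementwise: (2X)[i][j] = 2 * X[i][j].
  (2X)[0][0] = 2 * (5) = 10
  (2X)[0][1] = 2 * (-2) = -4
  (2X)[1][0] = 2 * (-3) = -6
  (2X)[1][1] = 2 * (2) = 4
2X =
[       10        -4 ]
[       -6         4 ]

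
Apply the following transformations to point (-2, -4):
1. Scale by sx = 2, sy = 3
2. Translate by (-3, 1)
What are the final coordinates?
(-7, -11)

Step 1: Scale (-2, -4) by (sx, sy) = (2, 3) → (-4, -12)
Step 2: Translate by (-3, 1) → (-7, -11)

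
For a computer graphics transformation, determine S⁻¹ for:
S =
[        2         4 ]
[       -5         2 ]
det(S) = 24
S⁻¹ =
[     1/12      -1/6 ]
[     5/24      1/12 ]

For a 2×2 matrix S = [[a, b], [c, d]] with det(S) ≠ 0, S⁻¹ = (1/det(S)) * [[d, -b], [-c, a]].
det(S) = (2)*(2) - (4)*(-5) = 4 + 20 = 24.
S⁻¹ = (1/24) * [[2, -4], [5, 2]].
Dividing each entry by 24 and reducing:
S⁻¹ =
[     1/12      -1/6 ]
[     5/24      1/12 ]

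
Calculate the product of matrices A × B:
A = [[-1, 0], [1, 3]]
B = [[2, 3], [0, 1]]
[[-2, -3], [2, 6]]

Matrix multiplication:
C[0][0] = -1×2 + 0×0 = -2
C[0][1] = -1×3 + 0×1 = -3
C[1][0] = 1×2 + 3×0 = 2
C[1][1] = 1×3 + 3×1 = 6
Result: [[-2, -3], [2, 6]]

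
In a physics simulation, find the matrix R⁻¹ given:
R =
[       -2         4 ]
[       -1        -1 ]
det(R) = 6
R⁻¹ =
[     -1/6      -2/3 ]
[      1/6      -1/3 ]

For a 2×2 matrix R = [[a, b], [c, d]] with det(R) ≠ 0, R⁻¹ = (1/det(R)) * [[d, -b], [-c, a]].
det(R) = (-2)*(-1) - (4)*(-1) = 2 + 4 = 6.
R⁻¹ = (1/6) * [[-1, -4], [1, -2]].
Dividing each entry by 6 and reducing:
R⁻¹ =
[     -1/6      -2/3 ]
[      1/6      -1/3 ]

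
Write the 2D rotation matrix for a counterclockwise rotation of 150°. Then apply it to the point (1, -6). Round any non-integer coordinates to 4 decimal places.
R = [[-√3/2, -1/2], [1/2, -√3/2]]; R·(1, -6) = (2.1340, 5.6962)

Rotation matrix formula: R(θ) = [[cos θ, -sin θ], [sin θ, cos θ]]
For θ = 150°:
cos(150°) = -√3/2
sin(150°) = 1/2
R = [[-√3/2, -1/2], [1/2, -√3/2]]
Apply to (1, -6): [-√3/2·1 + (-1/2)·-6, 1/2·1 + -√3/2·-6] = (2.1340, 5.6962)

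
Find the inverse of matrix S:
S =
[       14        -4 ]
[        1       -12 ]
det(S) = -164
S⁻¹ =
[     3/41     -1/41 ]
[    1/164     -7/82 ]

For a 2×2 matrix S = [[a, b], [c, d]] with det(S) ≠ 0, S⁻¹ = (1/det(S)) * [[d, -b], [-c, a]].
det(S) = (14)*(-12) - (-4)*(1) = -168 + 4 = -164.
S⁻¹ = (1/-164) * [[-12, 4], [-1, 14]].
Dividing each entry by -164 and reducing:
S⁻¹ =
[     3/41     -1/41 ]
[    1/164     -7/82 ]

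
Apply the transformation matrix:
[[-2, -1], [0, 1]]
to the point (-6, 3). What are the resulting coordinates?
(9, 3)

Matrix multiplication:
[[-2, -1], [0, 1]] × [-6, 3]ᵀ
= [-2×-6 + -1×3, 0×-6 + 1×3]ᵀ
= [9.0000, 3.0000]ᵀ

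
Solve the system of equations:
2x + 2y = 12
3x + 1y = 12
x = 3, y = 3

Use elimination (row reduction):
Equation 1: 2x + 2y = 12.
Equation 2: 3x + 1y = 12.
Multiply Eq1 by 3 and Eq2 by 2: 6x + 6y = 36;  6x + 2y = 24.
Subtract: (-4)y = -12, so y = 3.
Back-substitute into Eq1: 2x + 2*(3) = 12, so x = 3.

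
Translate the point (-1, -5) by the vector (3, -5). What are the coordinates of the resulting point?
(2, -10)

Translation by (3, -5):
x' = -1 + 3 = 2
y' = -5 + -5 = -10
Homogeneous matrix: [[1, 0, 3], [0, 1, -5], [0, 0, 1]]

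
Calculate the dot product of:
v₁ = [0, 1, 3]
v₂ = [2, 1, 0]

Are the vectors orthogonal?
1, No

The dot product is the sum of products of corresponding components.
v₁·v₂ = (0)*(2) + (1)*(1) + (3)*(0) = 0 + 1 + 0 = 1.
Two vectors are orthogonal iff their dot product is 0; here the dot product is 1, so the vectors are not orthogonal.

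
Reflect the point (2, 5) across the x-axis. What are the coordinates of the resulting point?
(2, -5)

Reflection across x-axis: (2, 5) → (2, -5)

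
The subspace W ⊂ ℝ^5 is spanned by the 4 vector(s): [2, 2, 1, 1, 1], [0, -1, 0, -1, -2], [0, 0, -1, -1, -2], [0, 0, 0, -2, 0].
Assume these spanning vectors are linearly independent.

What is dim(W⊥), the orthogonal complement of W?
dim(W⊥) = 1

For any subspace W of ℝ^n, dim(W) + dim(W⊥) = n (the whole-space dimension).
Here the given 4 vectors are linearly independent, so dim(W) = 4.
Thus dim(W⊥) = n - dim(W) = 5 - 4 = 1.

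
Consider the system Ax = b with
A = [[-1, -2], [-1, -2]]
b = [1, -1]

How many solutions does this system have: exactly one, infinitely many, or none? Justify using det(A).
No solution

det(A) = (-1)*(-2) - (-2)*(-1) = 0, so A is singular.
The column space of A is span(column 1) = span([-1, -1]).
b = [1, -1] is not a scalar multiple of column 1, so b ∉ column space and the system is inconsistent — no solution.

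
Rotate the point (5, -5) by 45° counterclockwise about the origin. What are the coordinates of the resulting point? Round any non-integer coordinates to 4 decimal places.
(7.0711, 0.0000)

Rotation matrix R(θ) = [[cos θ, -sin θ], [sin θ, cos θ]]; for θ = 45°:
R = [[√2/2, -√2/2], [√2/2, √2/2]]
Result: R × [5, -5]ᵀ = [√2/2·5 + (-√2/2)·-5, √2/2·5 + (√2/2)·-5]ᵀ = (7.0711, 0.0000)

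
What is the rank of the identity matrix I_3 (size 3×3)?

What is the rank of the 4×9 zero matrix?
rank(I_3) = 3, rank(0) = 0

The identity I_3 has 3 columns that are the standard basis vectors e_1, …, e_3. These are linearly independent, so all 3 columns are pivots and rank(I_3) = 3.
The 4×9 zero matrix has every entry zero, so every row is the zero row and there are no pivots; rank(0) = 0.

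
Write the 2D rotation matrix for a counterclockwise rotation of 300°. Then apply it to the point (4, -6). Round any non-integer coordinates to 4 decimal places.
R = [[1/2, √3/2], [-√3/2, 1/2]]; R·(4, -6) = (-3.1962, -6.4641)

Rotation matrix formula: R(θ) = [[cos θ, -sin θ], [sin θ, cos θ]]
For θ = 300°:
cos(300°) = 1/2
sin(300°) = -√3/2
R = [[1/2, √3/2], [-√3/2, 1/2]]
Apply to (4, -6): [1/2·4 + (√3/2)·-6, -√3/2·4 + 1/2·-6] = (-3.1962, -6.4641)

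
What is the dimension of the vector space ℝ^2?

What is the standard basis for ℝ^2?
Dimension = 2; standard basis = {e_1, e_2}

ℝ^2 is the space of 2-tuples of real numbers; its dimension is 2.
The standard basis consists of 2 vectors: e_1, e_2, where e_i is the vector with 1 in position i and 0 elsewhere.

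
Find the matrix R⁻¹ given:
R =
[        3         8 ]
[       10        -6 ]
det(R) = -98
R⁻¹ =
[     3/49      4/49 ]
[     5/49     -3/98 ]

For a 2×2 matrix R = [[a, b], [c, d]] with det(R) ≠ 0, R⁻¹ = (1/det(R)) * [[d, -b], [-c, a]].
det(R) = (3)*(-6) - (8)*(10) = -18 - 80 = -98.
R⁻¹ = (1/-98) * [[-6, -8], [-10, 3]].
Dividing each entry by -98 and reducing:
R⁻¹ =
[     3/49      4/49 ]
[     5/49     -3/98 ]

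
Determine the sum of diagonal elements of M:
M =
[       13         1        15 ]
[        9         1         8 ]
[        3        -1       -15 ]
tr(M) = 13 + 1 - 15 = -1

The trace of a square matrix is the sum of its diagonal entries.
Diagonal entries of M: M[0][0] = 13, M[1][1] = 1, M[2][2] = -15.
tr(M) = 13 + 1 - 15 = -1.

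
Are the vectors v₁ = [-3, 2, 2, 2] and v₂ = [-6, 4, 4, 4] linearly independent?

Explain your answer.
No, linearly dependent (v₂ = 2·v₁)

Check whether there is a scalar k with v₂ = k·v₁.
Comparing components, k = 2 satisfies 2·[-3, 2, 2, 2] = [-6, 4, 4, 4].
Since v₂ is a scalar multiple of v₁, the two vectors are linearly dependent.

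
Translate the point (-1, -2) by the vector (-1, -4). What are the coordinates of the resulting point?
(-2, -6)

Translation by (-1, -4):
x' = -1 + -1 = -2
y' = -2 + -4 = -6
Homogeneous matrix: [[1, 0, -1], [0, 1, -4], [0, 0, 1]]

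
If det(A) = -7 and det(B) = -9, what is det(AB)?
63

Use the multiplicative property of determinants: det(AB) = det(A)*det(B).
det(AB) = (-7)*(-9) = 63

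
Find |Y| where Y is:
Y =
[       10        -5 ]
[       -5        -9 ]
det(Y) = -115

For a 2×2 matrix [[a, b], [c, d]], det = a*d - b*c.
det(Y) = (10)*(-9) - (-5)*(-5) = -90 - 25 = -115.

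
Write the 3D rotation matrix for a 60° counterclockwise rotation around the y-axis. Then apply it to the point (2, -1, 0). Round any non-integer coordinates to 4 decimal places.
R = [[1/2, 0, √3/2], [0, 1, 0], [-√3/2, 0, 1/2]]; R·(2, -1, 0) = (1.0000, -1.0000, -1.7321)

Rotation matrix for 60° around y-axis:
cos(60°) = 1/2, sin(60°) = √3/2
R = [[1/2, 0, √3/2], [0, 1, 0], [-√3/2, 0, 1/2]]
Apply to (2, -1, 0): R·[2, -1, 0]ᵀ = (1.0000, -1.0000, -1.7321)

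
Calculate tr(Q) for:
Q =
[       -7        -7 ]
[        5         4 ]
tr(Q) = -7 + 4 = -3

The trace of a square matrix is the sum of its diagonal entries.
Diagonal entries of Q: Q[0][0] = -7, Q[1][1] = 4.
tr(Q) = -7 + 4 = -3.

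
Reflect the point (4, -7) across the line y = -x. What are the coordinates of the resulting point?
(7, -4)

Reflection across line y = -x: (4, -7) → (7, -4)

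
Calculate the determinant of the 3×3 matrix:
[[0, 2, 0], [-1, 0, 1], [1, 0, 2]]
6

Expansion along first row:
det = 0·det([[0,1],[0,2]]) - 2·det([[-1,1],[1,2]]) + 0·det([[-1,0],[1,0]])
    = 0·(0·2 - 1·0) - 2·(-1·2 - 1·1) + 0·(-1·0 - 0·1)
    = 0·0 - 2·-3 + 0·0
    = 0 + 6 + 0 = 6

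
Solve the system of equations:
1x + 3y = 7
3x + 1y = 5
x = 1, y = 2

Use elimination (row reduction):
Equation 1: 1x + 3y = 7.
Equation 2: 3x + 1y = 5.
Multiply Eq1 by 3 and Eq2 by 1: 3x + 9y = 21;  3x + 1y = 5.
Subtract: (-8)y = -16, so y = 2.
Back-substitute into Eq1: 1x + 3*(2) = 7, so x = 1.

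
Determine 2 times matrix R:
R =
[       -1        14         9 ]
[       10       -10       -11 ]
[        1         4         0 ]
2R =
[       -2        28        18 ]
[       20       -20       -22 ]
[        2         8         0 ]

Scalar multiplication is elementwise: (2R)[i][j] = 2 * R[i][j].
  (2R)[0][0] = 2 * (-1) = -2
  (2R)[0][1] = 2 * (14) = 28
  (2R)[0][2] = 2 * (9) = 18
  (2R)[1][0] = 2 * (10) = 20
  (2R)[1][1] = 2 * (-10) = -20
  (2R)[1][2] = 2 * (-11) = -22
  (2R)[2][0] = 2 * (1) = 2
  (2R)[2][1] = 2 * (4) = 8
  (2R)[2][2] = 2 * (0) = 0
2R =
[       -2        28        18 ]
[       20       -20       -22 ]
[        2         8         0 ]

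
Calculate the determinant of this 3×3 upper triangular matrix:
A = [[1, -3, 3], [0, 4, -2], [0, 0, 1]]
4

The determinant of a triangular matrix is the product of its diagonal entries (the off-diagonal entries above the diagonal do not affect it).
det(A) = (1) * (4) * (1) = 4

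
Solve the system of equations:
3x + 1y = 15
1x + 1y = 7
x = 4, y = 3

Use elimination (row reduction):
Equation 1: 3x + 1y = 15.
Equation 2: 1x + 1y = 7.
Multiply Eq1 by 1 and Eq2 by 3: 3x + 1y = 15;  3x + 3y = 21.
Subtract: (2)y = 6, so y = 3.
Back-substitute into Eq1: 3x + 1*(3) = 15, so x = 4.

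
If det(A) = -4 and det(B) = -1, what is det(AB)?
4

Use the multiplicative property of determinants: det(AB) = det(A)*det(B).
det(AB) = (-4)*(-1) = 4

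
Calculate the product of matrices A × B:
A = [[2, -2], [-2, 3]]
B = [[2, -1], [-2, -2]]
[[8, 2], [-10, -4]]

Matrix multiplication:
C[0][0] = 2×2 + -2×-2 = 8
C[0][1] = 2×-1 + -2×-2 = 2
C[1][0] = -2×2 + 3×-2 = -10
C[1][1] = -2×-1 + 3×-2 = -4
Result: [[8, 2], [-10, -4]]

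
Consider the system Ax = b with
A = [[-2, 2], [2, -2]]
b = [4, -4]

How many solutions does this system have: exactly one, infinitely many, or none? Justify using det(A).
Infinitely many solutions

det(A) = (-2)*(-2) - (2)*(2) = 0, so A is singular (column 2 is -1 times column 1).
b = [4, -4] = -2 * column 1 of A, so b lies in the column space of A.
A singular matrix whose right-hand side is in its column space gives a 1-parameter family of solutions — infinitely many.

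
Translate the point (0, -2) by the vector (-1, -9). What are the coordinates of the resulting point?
(-1, -11)

Translation by (-1, -9):
x' = 0 + -1 = -1
y' = -2 + -9 = -11
Homogeneous matrix: [[1, 0, -1], [0, 1, -9], [0, 0, 1]]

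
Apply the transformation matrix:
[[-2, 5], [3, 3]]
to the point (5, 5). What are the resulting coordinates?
(15, 30)

Matrix multiplication:
[[-2, 5], [3, 3]] × [5, 5]ᵀ
= [-2×5 + 5×5, 3×5 + 3×5]ᵀ
= [15.0000, 30.0000]ᵀ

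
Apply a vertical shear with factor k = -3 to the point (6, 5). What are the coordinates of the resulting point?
(6, -13)

Shear matrix for vertical shear with factor k = -3:
[[1, 0], [-3, 1]]
Result: (6, 5) → (6, -13)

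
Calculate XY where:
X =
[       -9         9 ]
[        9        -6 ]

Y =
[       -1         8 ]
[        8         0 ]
XY =
[       81       -72 ]
[      -57        72 ]

Matrix multiplication: (XY)[i][j] = sum over k of X[i][k] * Y[k][j].
  (XY)[0][0] = (-9)*(-1) + (9)*(8) = 81
  (XY)[0][1] = (-9)*(8) + (9)*(0) = -72
  (XY)[1][0] = (9)*(-1) + (-6)*(8) = -57
  (XY)[1][1] = (9)*(8) + (-6)*(0) = 72
XY =
[       81       -72 ]
[      -57        72 ]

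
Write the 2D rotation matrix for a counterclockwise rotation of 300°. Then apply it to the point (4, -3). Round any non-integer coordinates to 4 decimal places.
R = [[1/2, √3/2], [-√3/2, 1/2]]; R·(4, -3) = (-0.5981, -4.9641)

Rotation matrix formula: R(θ) = [[cos θ, -sin θ], [sin θ, cos θ]]
For θ = 300°:
cos(300°) = 1/2
sin(300°) = -√3/2
R = [[1/2, √3/2], [-√3/2, 1/2]]
Apply to (4, -3): [1/2·4 + (√3/2)·-3, -√3/2·4 + 1/2·-3] = (-0.5981, -4.9641)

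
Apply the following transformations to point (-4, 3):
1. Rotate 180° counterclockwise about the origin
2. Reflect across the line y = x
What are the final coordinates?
(-3, 4)

Step 1: Rotate 180° → (4, -3)
Step 2: Reflect across the line y = x → (-3, 4)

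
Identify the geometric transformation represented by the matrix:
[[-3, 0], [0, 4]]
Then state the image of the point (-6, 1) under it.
non-uniform scaling by (-3, 4); image of (-6, 1) is (18, 4)

This is diagonal with distinct entries, so it scales the x-axis by -3 and the y-axis by 4.
The matrix [[-3, 0], [0, 4]] represents: non-uniform scaling by (-3, 4).
Applying it to (-6, 1): [-3·-6 + 0·1, 0·-6 + 4·1] = (18, 4).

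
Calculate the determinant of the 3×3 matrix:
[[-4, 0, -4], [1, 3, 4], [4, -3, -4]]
60

Expansion along first row:
det = -4·det([[3,4],[-3,-4]]) - 0·det([[1,4],[4,-4]]) + -4·det([[1,3],[4,-3]])
    = -4·(3·-4 - 4·-3) - 0·(1·-4 - 4·4) + -4·(1·-3 - 3·4)
    = -4·0 - 0·-20 + -4·-15
    = 0 + 0 + 60 = 60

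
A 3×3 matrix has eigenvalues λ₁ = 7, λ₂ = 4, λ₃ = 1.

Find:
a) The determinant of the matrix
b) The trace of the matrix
det = 28, trace = 12

Two standard eigenvalue identities:
- det(A) equals the product of the eigenvalues (counted with multiplicity).
- trace(A) equals the sum of the eigenvalues.
det(A) = (7)*(4)*(1) = 28.
trace(A) = 7 + 4 + 1 = 12.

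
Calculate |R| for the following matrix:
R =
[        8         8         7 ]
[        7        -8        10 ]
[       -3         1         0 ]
det(R) = -439

Expand along row 0 (cofactor expansion): det(R) = a*(e*i - f*h) - b*(d*i - f*g) + c*(d*h - e*g), where the 3×3 is [[a, b, c], [d, e, f], [g, h, i]].
Minor M_00 = (-8)*(0) - (10)*(1) = 0 - 10 = -10.
Minor M_01 = (7)*(0) - (10)*(-3) = 0 + 30 = 30.
Minor M_02 = (7)*(1) - (-8)*(-3) = 7 - 24 = -17.
det(R) = (8)*(-10) - (8)*(30) + (7)*(-17) = -80 - 240 - 119 = -439.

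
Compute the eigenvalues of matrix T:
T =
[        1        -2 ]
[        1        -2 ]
λ = -1, 0

Solve det(T - λI) = 0. For a 2×2 matrix the characteristic equation is λ² - (trace)λ + det = 0.
trace(T) = a + d = 1 - 2 = -1.
det(T) = a*d - b*c = (1)*(-2) - (-2)*(1) = -2 + 2 = 0.
Characteristic equation: λ² - (-1)λ + (0) = 0.
Discriminant = (-1)² - 4*(0) = 1 - 0 = 1.
λ = (-1 ± √1) / 2 = (-1 ± 1) / 2 = -1, 0.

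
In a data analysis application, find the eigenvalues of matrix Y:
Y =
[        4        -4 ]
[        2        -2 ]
λ = 0, 2

Solve det(Y - λI) = 0. For a 2×2 matrix the characteristic equation is λ² - (trace)λ + det = 0.
trace(Y) = a + d = 4 - 2 = 2.
det(Y) = a*d - b*c = (4)*(-2) - (-4)*(2) = -8 + 8 = 0.
Characteristic equation: λ² - (2)λ + (0) = 0.
Discriminant = (2)² - 4*(0) = 4 - 0 = 4.
λ = (2 ± √4) / 2 = (2 ± 2) / 2 = 0, 2.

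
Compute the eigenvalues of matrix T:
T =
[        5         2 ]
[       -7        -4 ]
λ = -2, 3

Solve det(T - λI) = 0. For a 2×2 matrix the characteristic equation is λ² - (trace)λ + det = 0.
trace(T) = a + d = 5 - 4 = 1.
det(T) = a*d - b*c = (5)*(-4) - (2)*(-7) = -20 + 14 = -6.
Characteristic equation: λ² - (1)λ + (-6) = 0.
Discriminant = (1)² - 4*(-6) = 1 + 24 = 25.
λ = (1 ± √25) / 2 = (1 ± 5) / 2 = -2, 3.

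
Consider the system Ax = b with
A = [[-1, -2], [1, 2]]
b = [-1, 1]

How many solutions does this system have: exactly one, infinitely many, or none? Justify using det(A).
Infinitely many solutions

det(A) = (-1)*(2) - (-2)*(1) = 0, so A is singular (column 2 is 2 times column 1).
b = [-1, 1] = 1 * column 1 of A, so b lies in the column space of A.
A singular matrix whose right-hand side is in its column space gives a 1-parameter family of solutions — infinitely many.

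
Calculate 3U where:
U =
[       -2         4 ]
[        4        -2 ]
3U =
[       -6        12 ]
[       12        -6 ]

Scalar multiplication is elementwise: (3U)[i][j] = 3 * U[i][j].
  (3U)[0][0] = 3 * (-2) = -6
  (3U)[0][1] = 3 * (4) = 12
  (3U)[1][0] = 3 * (4) = 12
  (3U)[1][1] = 3 * (-2) = -6
3U =
[       -6        12 ]
[       12        -6 ]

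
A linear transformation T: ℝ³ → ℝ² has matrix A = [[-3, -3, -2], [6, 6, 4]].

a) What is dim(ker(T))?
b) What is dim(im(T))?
dim(ker) = 2, dim(im) = 1

Observe that row 2 = -2 × row 1 (so the rows are linearly dependent).
Thus rank(A) = 1 (only one linearly independent row).
dim(im(T)) = rank(A) = 1.
By the rank-nullity theorem applied to T: ℝ³ → ℝ², rank(A) + nullity(A) = 3 (the domain dimension), so dim(ker(T)) = 3 - 1 = 2.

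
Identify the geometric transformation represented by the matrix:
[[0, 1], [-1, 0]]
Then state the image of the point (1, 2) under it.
rotation by 90° clockwise (i.e., 270° counterclockwise); image of (1, 2) is (2, -1)

This matches the form [[cos θ, -sin θ], [sin θ, cos θ]] of a rotation matrix; reading off cos θ and sin θ gives the angle.
The matrix [[0, 1], [-1, 0]] represents: rotation by 90° clockwise (i.e., 270° counterclockwise).
Applying it to (1, 2): [0·1 + 1·2, -1·1 + 0·2] = (2, -1).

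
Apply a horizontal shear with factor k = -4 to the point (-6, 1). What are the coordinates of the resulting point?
(-10, 1)

Shear matrix for horizontal shear with factor k = -4:
[[1, -4], [0, 1]]
Result: (-6, 1) → (-10, 1)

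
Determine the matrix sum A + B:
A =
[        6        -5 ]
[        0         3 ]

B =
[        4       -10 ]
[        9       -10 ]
A + B =
[       10       -15 ]
[        9        -7 ]

Matrix addition is elementwise: (A+B)[i][j] = A[i][j] + B[i][j].
  (A+B)[0][0] = (6) + (4) = 10
  (A+B)[0][1] = (-5) + (-10) = -15
  (A+B)[1][0] = (0) + (9) = 9
  (A+B)[1][1] = (3) + (-10) = -7
A + B =
[       10       -15 ]
[        9        -7 ]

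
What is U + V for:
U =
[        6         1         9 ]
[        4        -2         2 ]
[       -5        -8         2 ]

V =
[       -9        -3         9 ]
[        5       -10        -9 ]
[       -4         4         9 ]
U + V =
[       -3        -2        18 ]
[        9       -12        -7 ]
[       -9        -4        11 ]

Matrix addition is elementwise: (U+V)[i][j] = U[i][j] + V[i][j].
  (U+V)[0][0] = (6) + (-9) = -3
  (U+V)[0][1] = (1) + (-3) = -2
  (U+V)[0][2] = (9) + (9) = 18
  (U+V)[1][0] = (4) + (5) = 9
  (U+V)[1][1] = (-2) + (-10) = -12
  (U+V)[1][2] = (2) + (-9) = -7
  (U+V)[2][0] = (-5) + (-4) = -9
  (U+V)[2][1] = (-8) + (4) = -4
  (U+V)[2][2] = (2) + (9) = 11
U + V =
[       -3        -2        18 ]
[        9       -12        -7 ]
[       -9        -4        11 ]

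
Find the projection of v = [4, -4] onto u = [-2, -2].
[0, 0]

The projection of v onto u is proj_u(v) = ((v·u) / (u·u)) · u.
v·u = (4)*(-2) + (-4)*(-2) = 0.
u·u = (-2)*(-2) + (-2)*(-2) = 8.
coefficient = 0 / 8 = 0.
proj_u(v) = 0 · [-2, -2] = [0, 0].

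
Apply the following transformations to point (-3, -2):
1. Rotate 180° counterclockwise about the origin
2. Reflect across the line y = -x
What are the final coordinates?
(-2, -3)

Step 1: Rotate 180° → (3, 2)
Step 2: Reflect across the line y = -x → (-2, -3)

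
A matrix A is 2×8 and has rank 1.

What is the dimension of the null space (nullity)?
7

The rank-nullity theorem for an m×n matrix states:
rank(A) + nullity(A) = n (the number of columns).
Here n = 8 and rank(A) = 1, so nullity(A) = 8 - 1 = 7.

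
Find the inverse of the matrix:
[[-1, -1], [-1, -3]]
[[-3/2, 1/2], [1/2, -1/2]]

For [[a,b],[c,d]], inverse = (1/det)·[[d,-b],[-c,a]]
det = -1·-3 - -1·-1 = 2
Inverse = (1/2)·[[-3, 1], [1, -1]]
        = [[-3/2, 1/2], [1/2, -1/2]]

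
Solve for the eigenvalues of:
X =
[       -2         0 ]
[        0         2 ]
λ = -2, 2

Solve det(X - λI) = 0. For a 2×2 matrix the characteristic equation is λ² - (trace)λ + det = 0.
trace(X) = a + d = -2 + 2 = 0.
det(X) = a*d - b*c = (-2)*(2) - (0)*(0) = -4 - 0 = -4.
Characteristic equation: λ² - (0)λ + (-4) = 0.
Discriminant = (0)² - 4*(-4) = 0 + 16 = 16.
λ = (0 ± √16) / 2 = (0 ± 4) / 2 = -2, 2.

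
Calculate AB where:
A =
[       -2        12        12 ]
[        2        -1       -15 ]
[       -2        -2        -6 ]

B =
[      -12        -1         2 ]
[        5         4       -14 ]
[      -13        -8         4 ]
AB =
[      -72       -46      -124 ]
[      166       114       -42 ]
[       92        42         0 ]

Matrix multiplication: (AB)[i][j] = sum over k of A[i][k] * B[k][j].
  (AB)[0][0] = (-2)*(-12) + (12)*(5) + (12)*(-13) = -72
  (AB)[0][1] = (-2)*(-1) + (12)*(4) + (12)*(-8) = -46
  (AB)[0][2] = (-2)*(2) + (12)*(-14) + (12)*(4) = -124
  (AB)[1][0] = (2)*(-12) + (-1)*(5) + (-15)*(-13) = 166
  (AB)[1][1] = (2)*(-1) + (-1)*(4) + (-15)*(-8) = 114
  (AB)[1][2] = (2)*(2) + (-1)*(-14) + (-15)*(4) = -42
  (AB)[2][0] = (-2)*(-12) + (-2)*(5) + (-6)*(-13) = 92
  (AB)[2][1] = (-2)*(-1) + (-2)*(4) + (-6)*(-8) = 42
  (AB)[2][2] = (-2)*(2) + (-2)*(-14) + (-6)*(4) = 0
AB =
[      -72       -46      -124 ]
[      166       114       -42 ]
[       92        42         0 ]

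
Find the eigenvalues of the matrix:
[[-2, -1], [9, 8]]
λ = -1 and λ = 7

Characteristic equation: det(A - λI) = 0
λ² - (trace)λ + (det) = 0
λ² - (6)λ + (-7) = 0
λ² - 6λ - 7 = 0
Solving: λ = -1, 7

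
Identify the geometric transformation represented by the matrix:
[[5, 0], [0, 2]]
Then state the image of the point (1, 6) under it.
non-uniform scaling by (5, 2); image of (1, 6) is (5, 12)

This is diagonal with distinct entries, so it scales the x-axis by 5 and the y-axis by 2.
The matrix [[5, 0], [0, 2]] represents: non-uniform scaling by (5, 2).
Applying it to (1, 6): [5·1 + 0·6, 0·1 + 2·6] = (5, 12).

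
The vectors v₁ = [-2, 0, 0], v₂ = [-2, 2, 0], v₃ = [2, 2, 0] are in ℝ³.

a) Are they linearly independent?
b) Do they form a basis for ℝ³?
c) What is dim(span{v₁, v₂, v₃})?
Not independent, not a basis, dim(span) = 2

Check whether v₃ can be written as a linear combination of v₁ and v₂.
v₃ = (-2)·v₁ + (1)·v₂ = [2, 2, 0], so the three vectors are linearly dependent.
Thus they do not form a basis for ℝ³, and dim(span{v₁, v₂, v₃}) = 2 (spanned by v₁ and v₂).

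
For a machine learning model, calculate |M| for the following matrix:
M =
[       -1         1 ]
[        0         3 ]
det(M) = -3

For a 2×2 matrix [[a, b], [c, d]], det = a*d - b*c.
det(M) = (-1)*(3) - (1)*(0) = -3 - 0 = -3.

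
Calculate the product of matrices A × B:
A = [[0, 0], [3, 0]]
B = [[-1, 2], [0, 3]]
[[0, 0], [-3, 6]]

Matrix multiplication:
C[0][0] = 0×-1 + 0×0 = 0
C[0][1] = 0×2 + 0×3 = 0
C[1][0] = 3×-1 + 0×0 = -3
C[1][1] = 3×2 + 0×3 = 6
Result: [[0, 0], [-3, 6]]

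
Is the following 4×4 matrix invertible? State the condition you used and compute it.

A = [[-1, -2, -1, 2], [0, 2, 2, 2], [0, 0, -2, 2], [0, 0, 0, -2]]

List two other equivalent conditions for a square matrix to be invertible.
Yes, invertible; det(A) = -8 ≠ 0. Equivalent conditions: rank(A) = 4; Ax = 0 has only the trivial solution; 0 is not an eigenvalue; the columns of A are linearly independent.

To check invertibility, compute det(A).
The given matrix is triangular, so det(A) equals the product of its diagonal entries = -8 ≠ 0.
Since det(A) ≠ 0, A is invertible.
Equivalent conditions for a square matrix A to be invertible:
- rank(A) = 4 (full rank).
- The homogeneous system Ax = 0 has only the trivial solution x = 0.
- 0 is not an eigenvalue of A.
- The columns (equivalently rows) of A are linearly independent.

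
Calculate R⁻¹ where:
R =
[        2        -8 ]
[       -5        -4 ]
det(R) = -48
R⁻¹ =
[     1/12      -1/6 ]
[    -5/48     -1/24 ]

For a 2×2 matrix R = [[a, b], [c, d]] with det(R) ≠ 0, R⁻¹ = (1/det(R)) * [[d, -b], [-c, a]].
det(R) = (2)*(-4) - (-8)*(-5) = -8 - 40 = -48.
R⁻¹ = (1/-48) * [[-4, 8], [5, 2]].
Dividing each entry by -48 and reducing:
R⁻¹ =
[     1/12      -1/6 ]
[    -5/48     -1/24 ]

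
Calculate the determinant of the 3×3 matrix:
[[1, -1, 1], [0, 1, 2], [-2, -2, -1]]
9

Expansion along first row:
det = 1·det([[1,2],[-2,-1]]) - -1·det([[0,2],[-2,-1]]) + 1·det([[0,1],[-2,-2]])
    = 1·(1·-1 - 2·-2) - -1·(0·-1 - 2·-2) + 1·(0·-2 - 1·-2)
    = 1·3 - -1·4 + 1·2
    = 3 + 4 + 2 = 9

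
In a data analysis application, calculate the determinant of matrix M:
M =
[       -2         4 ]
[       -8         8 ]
det(M) = 16

For a 2×2 matrix [[a, b], [c, d]], det = a*d - b*c.
det(M) = (-2)*(8) - (4)*(-8) = -16 + 32 = 16.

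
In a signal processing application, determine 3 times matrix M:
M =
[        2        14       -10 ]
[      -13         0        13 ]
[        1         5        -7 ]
3M =
[        6        42       -30 ]
[      -39         0        39 ]
[        3        15       -21 ]

Scalar multiplication is elementwise: (3M)[i][j] = 3 * M[i][j].
  (3M)[0][0] = 3 * (2) = 6
  (3M)[0][1] = 3 * (14) = 42
  (3M)[0][2] = 3 * (-10) = -30
  (3M)[1][0] = 3 * (-13) = -39
  (3M)[1][1] = 3 * (0) = 0
  (3M)[1][2] = 3 * (13) = 39
  (3M)[2][0] = 3 * (1) = 3
  (3M)[2][1] = 3 * (5) = 15
  (3M)[2][2] = 3 * (-7) = -21
3M =
[        6        42       -30 ]
[      -39         0        39 ]
[        3        15       -21 ]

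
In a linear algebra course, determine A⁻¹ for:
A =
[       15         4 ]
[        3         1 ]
det(A) = 3
A⁻¹ =
[      1/3      -4/3 ]
[       -1         5 ]

For a 2×2 matrix A = [[a, b], [c, d]] with det(A) ≠ 0, A⁻¹ = (1/det(A)) * [[d, -b], [-c, a]].
det(A) = (15)*(1) - (4)*(3) = 15 - 12 = 3.
A⁻¹ = (1/3) * [[1, -4], [-3, 15]].
Dividing each entry by 3 and reducing:
A⁻¹ =
[      1/3      -4/3 ]
[       -1         5 ]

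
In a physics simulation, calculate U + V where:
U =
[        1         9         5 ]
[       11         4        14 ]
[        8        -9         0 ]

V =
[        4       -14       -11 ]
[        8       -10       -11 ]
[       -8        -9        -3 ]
U + V =
[        5        -5        -6 ]
[       19        -6         3 ]
[        0       -18        -3 ]

Matrix addition is elementwise: (U+V)[i][j] = U[i][j] + V[i][j].
  (U+V)[0][0] = (1) + (4) = 5
  (U+V)[0][1] = (9) + (-14) = -5
  (U+V)[0][2] = (5) + (-11) = -6
  (U+V)[1][0] = (11) + (8) = 19
  (U+V)[1][1] = (4) + (-10) = -6
  (U+V)[1][2] = (14) + (-11) = 3
  (U+V)[2][0] = (8) + (-8) = 0
  (U+V)[2][1] = (-9) + (-9) = -18
  (U+V)[2][2] = (0) + (-3) = -3
U + V =
[        5        -5        -6 ]
[       19        -6         3 ]
[        0       -18        -3 ]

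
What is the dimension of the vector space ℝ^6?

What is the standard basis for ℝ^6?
Dimension = 6; standard basis = {e_1, e_2, e_3, …, e_6}

ℝ^6 is the space of 6-tuples of real numbers; its dimension is 6.
The standard basis consists of 6 vectors: e_1, e_2, e_3, …, e_6, where e_i is the vector with 1 in position i and 0 elsewhere.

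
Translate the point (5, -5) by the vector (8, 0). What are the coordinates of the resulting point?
(13, -5)

Translation by (8, 0):
x' = 5 + 8 = 13
y' = -5 + 0 = -5
Homogeneous matrix: [[1, 0, 8], [0, 1, 0], [0, 0, 1]]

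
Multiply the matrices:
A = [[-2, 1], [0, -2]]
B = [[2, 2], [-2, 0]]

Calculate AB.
[[-6, -4], [4, 0]]

Each entry (i,j) of AB = sum over k of A[i][k]*B[k][j].
(AB)[0][0] = (-2)*(2) + (1)*(-2) = -6
(AB)[0][1] = (-2)*(2) + (1)*(0) = -4
(AB)[1][0] = (0)*(2) + (-2)*(-2) = 4
(AB)[1][1] = (0)*(2) + (-2)*(0) = 0
AB = [[-6, -4], [4, 0]]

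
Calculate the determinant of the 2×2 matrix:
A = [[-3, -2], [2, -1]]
7

For A = [[a, b], [c, d]], det(A) = a*d - b*c.
det(A) = (-3)*(-1) - (-2)*(2) = 3 - -4 = 7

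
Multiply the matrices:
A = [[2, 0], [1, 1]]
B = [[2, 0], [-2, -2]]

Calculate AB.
[[4, 0], [0, -2]]

Each entry (i,j) of AB = sum over k of A[i][k]*B[k][j].
(AB)[0][0] = (2)*(2) + (0)*(-2) = 4
(AB)[0][1] = (2)*(0) + (0)*(-2) = 0
(AB)[1][0] = (1)*(2) + (1)*(-2) = 0
(AB)[1][1] = (1)*(0) + (1)*(-2) = -2
AB = [[4, 0], [0, -2]]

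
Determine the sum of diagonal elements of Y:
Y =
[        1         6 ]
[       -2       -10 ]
tr(Y) = 1 - 10 = -9

The trace of a square matrix is the sum of its diagonal entries.
Diagonal entries of Y: Y[0][0] = 1, Y[1][1] = -10.
tr(Y) = 1 - 10 = -9.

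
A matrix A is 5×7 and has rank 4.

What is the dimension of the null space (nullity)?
3

The rank-nullity theorem for an m×n matrix states:
rank(A) + nullity(A) = n (the number of columns).
Here n = 7 and rank(A) = 4, so nullity(A) = 7 - 4 = 3.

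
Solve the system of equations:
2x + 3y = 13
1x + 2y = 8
x = 2, y = 3

Use elimination (row reduction):
Equation 1: 2x + 3y = 13.
Equation 2: 1x + 2y = 8.
Multiply Eq1 by 1 and Eq2 by 2: 2x + 3y = 13;  2x + 4y = 16.
Subtract: (1)y = 3, so y = 3.
Back-substitute into Eq1: 2x + 3*(3) = 13, so x = 2.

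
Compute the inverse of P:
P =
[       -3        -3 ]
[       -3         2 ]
det(P) = -15
P⁻¹ =
[    -2/15      -1/5 ]
[     -1/5       1/5 ]

For a 2×2 matrix P = [[a, b], [c, d]] with det(P) ≠ 0, P⁻¹ = (1/det(P)) * [[d, -b], [-c, a]].
det(P) = (-3)*(2) - (-3)*(-3) = -6 - 9 = -15.
P⁻¹ = (1/-15) * [[2, 3], [3, -3]].
Dividing each entry by -15 and reducing:
P⁻¹ =
[    -2/15      -1/5 ]
[     -1/5       1/5 ]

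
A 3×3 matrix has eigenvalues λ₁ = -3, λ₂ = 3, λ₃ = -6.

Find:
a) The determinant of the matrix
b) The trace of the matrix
det = 54, trace = -6

Two standard eigenvalue identities:
- det(A) equals the product of the eigenvalues (counted with multiplicity).
- trace(A) equals the sum of the eigenvalues.
det(A) = (-3)*(3)*(-6) = 54.
trace(A) = -3 + 3 - 6 = -6.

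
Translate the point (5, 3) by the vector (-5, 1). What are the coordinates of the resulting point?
(0, 4)

Translation by (-5, 1):
x' = 5 + -5 = 0
y' = 3 + 1 = 4
Homogeneous matrix: [[1, 0, -5], [0, 1, 1], [0, 0, 1]]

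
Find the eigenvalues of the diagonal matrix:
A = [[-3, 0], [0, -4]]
λ₁ = -3, λ₂ = -4

The characteristic polynomial of A is det(A - λI) = (-3 - λ)(-4 - λ) = 0.
The roots are λ = -3 and λ = -4, so the eigenvalues are the diagonal entries.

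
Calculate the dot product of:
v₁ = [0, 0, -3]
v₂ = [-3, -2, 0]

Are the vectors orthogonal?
0, Yes

The dot product is the sum of products of corresponding components.
v₁·v₂ = (0)*(-3) + (0)*(-2) + (-3)*(0) = 0 + 0 + 0 = 0.
Two vectors are orthogonal iff their dot product is 0; here the dot product is 0, so the vectors are orthogonal.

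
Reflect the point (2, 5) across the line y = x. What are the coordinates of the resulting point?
(5, 2)

Reflection across line y = x: (2, 5) → (5, 2)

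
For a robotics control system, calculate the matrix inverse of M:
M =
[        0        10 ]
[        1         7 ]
det(M) = -10
M⁻¹ =
[    -7/10         1 ]
[     1/10         0 ]

For a 2×2 matrix M = [[a, b], [c, d]] with det(M) ≠ 0, M⁻¹ = (1/det(M)) * [[d, -b], [-c, a]].
det(M) = (0)*(7) - (10)*(1) = 0 - 10 = -10.
M⁻¹ = (1/-10) * [[7, -10], [-1, 0]].
Dividing each entry by -10 and reducing:
M⁻¹ =
[    -7/10         1 ]
[     1/10         0 ]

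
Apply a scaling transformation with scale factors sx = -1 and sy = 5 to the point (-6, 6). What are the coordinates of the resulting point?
(6, 30)

Scaling matrix:
[[-1, 0], [0, 5]]
Result: (-6 × -1, 6 × 5) = (6, 30)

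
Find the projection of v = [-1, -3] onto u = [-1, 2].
[1, -2]

The projection of v onto u is proj_u(v) = ((v·u) / (u·u)) · u.
v·u = (-1)*(-1) + (-3)*(2) = -5.
u·u = (-1)*(-1) + (2)*(2) = 5.
coefficient = -5 / 5 = -1.
proj_u(v) = -1 · [-1, 2] = [1, -2].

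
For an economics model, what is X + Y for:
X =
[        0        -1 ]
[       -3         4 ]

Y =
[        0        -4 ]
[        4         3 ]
X + Y =
[        0        -5 ]
[        1         7 ]

Matrix addition is elementwise: (X+Y)[i][j] = X[i][j] + Y[i][j].
  (X+Y)[0][0] = (0) + (0) = 0
  (X+Y)[0][1] = (-1) + (-4) = -5
  (X+Y)[1][0] = (-3) + (4) = 1
  (X+Y)[1][1] = (4) + (3) = 7
X + Y =
[        0        -5 ]
[        1         7 ]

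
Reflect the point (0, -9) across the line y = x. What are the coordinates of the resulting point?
(-9, 0)

Reflection across line y = x: (0, -9) → (-9, 0)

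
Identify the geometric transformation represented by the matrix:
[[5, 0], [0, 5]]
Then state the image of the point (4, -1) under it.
uniform scaling by factor 5; image of (4, -1) is (20, -5)

This is a diagonal matrix with equal entries 5, so it scales both axes by the same factor 5.
The matrix [[5, 0], [0, 5]] represents: uniform scaling by factor 5.
Applying it to (4, -1): [5·4 + 0·-1, 0·4 + 5·-1] = (20, -5).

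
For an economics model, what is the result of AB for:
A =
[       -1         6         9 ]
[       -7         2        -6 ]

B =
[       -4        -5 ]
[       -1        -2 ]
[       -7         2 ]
AB =
[      -65        11 ]
[       68        19 ]

Matrix multiplication: (AB)[i][j] = sum over k of A[i][k] * B[k][j].
  (AB)[0][0] = (-1)*(-4) + (6)*(-1) + (9)*(-7) = -65
  (AB)[0][1] = (-1)*(-5) + (6)*(-2) + (9)*(2) = 11
  (AB)[1][0] = (-7)*(-4) + (2)*(-1) + (-6)*(-7) = 68
  (AB)[1][1] = (-7)*(-5) + (2)*(-2) + (-6)*(2) = 19
AB =
[      -65        11 ]
[       68        19 ]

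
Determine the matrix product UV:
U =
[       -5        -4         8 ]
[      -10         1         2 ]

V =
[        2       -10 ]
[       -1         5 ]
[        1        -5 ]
UV =
[        2       -10 ]
[      -19        95 ]

Matrix multiplication: (UV)[i][j] = sum over k of U[i][k] * V[k][j].
  (UV)[0][0] = (-5)*(2) + (-4)*(-1) + (8)*(1) = 2
  (UV)[0][1] = (-5)*(-10) + (-4)*(5) + (8)*(-5) = -10
  (UV)[1][0] = (-10)*(2) + (1)*(-1) + (2)*(1) = -19
  (UV)[1][1] = (-10)*(-10) + (1)*(5) + (2)*(-5) = 95
UV =
[        2       -10 ]
[      -19        95 ]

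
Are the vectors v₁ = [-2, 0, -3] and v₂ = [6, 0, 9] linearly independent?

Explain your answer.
No, linearly dependent (v₂ = -3·v₁)

Check whether there is a scalar k with v₂ = k·v₁.
Comparing components, k = -3 satisfies -3·[-2, 0, -3] = [6, 0, 9].
Since v₂ is a scalar multiple of v₁, the two vectors are linearly dependent.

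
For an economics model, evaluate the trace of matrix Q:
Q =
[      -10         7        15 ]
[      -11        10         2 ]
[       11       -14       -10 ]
tr(Q) = -10 + 10 - 10 = -10

The trace of a square matrix is the sum of its diagonal entries.
Diagonal entries of Q: Q[0][0] = -10, Q[1][1] = 10, Q[2][2] = -10.
tr(Q) = -10 + 10 - 10 = -10.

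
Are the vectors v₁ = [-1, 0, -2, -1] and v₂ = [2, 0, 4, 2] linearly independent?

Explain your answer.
No, linearly dependent (v₂ = -2·v₁)

Check whether there is a scalar k with v₂ = k·v₁.
Comparing components, k = -2 satisfies -2·[-1, 0, -2, -1] = [2, 0, 4, 2].
Since v₂ is a scalar multiple of v₁, the two vectors are linearly dependent.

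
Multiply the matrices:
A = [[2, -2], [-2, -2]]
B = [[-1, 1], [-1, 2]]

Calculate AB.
[[0, -2], [4, -6]]

Each entry (i,j) of AB = sum over k of A[i][k]*B[k][j].
(AB)[0][0] = (2)*(-1) + (-2)*(-1) = 0
(AB)[0][1] = (2)*(1) + (-2)*(2) = -2
(AB)[1][0] = (-2)*(-1) + (-2)*(-1) = 4
(AB)[1][1] = (-2)*(1) + (-2)*(2) = -6
AB = [[0, -2], [4, -6]]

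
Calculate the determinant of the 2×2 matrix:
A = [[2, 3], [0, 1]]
2

For A = [[a, b], [c, d]], det(A) = a*d - b*c.
det(A) = (2)*(1) - (3)*(0) = 2 - 0 = 2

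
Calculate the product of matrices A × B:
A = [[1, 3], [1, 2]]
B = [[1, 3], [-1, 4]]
[[-2, 15], [-1, 11]]

Matrix multiplication:
C[0][0] = 1×1 + 3×-1 = -2
C[0][1] = 1×3 + 3×4 = 15
C[1][0] = 1×1 + 2×-1 = -1
C[1][1] = 1×3 + 2×4 = 11
Result: [[-2, 15], [-1, 11]]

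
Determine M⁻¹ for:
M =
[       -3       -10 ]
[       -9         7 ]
det(M) = -111
M⁻¹ =
[   -7/111   -10/111 ]
[    -3/37      1/37 ]

For a 2×2 matrix M = [[a, b], [c, d]] with det(M) ≠ 0, M⁻¹ = (1/det(M)) * [[d, -b], [-c, a]].
det(M) = (-3)*(7) - (-10)*(-9) = -21 - 90 = -111.
M⁻¹ = (1/-111) * [[7, 10], [9, -3]].
Dividing each entry by -111 and reducing:
M⁻¹ =
[   -7/111   -10/111 ]
[    -3/37      1/37 ]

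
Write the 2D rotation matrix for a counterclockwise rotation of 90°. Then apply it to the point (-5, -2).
R = [[0, -1], [1, 0]]; R·(-5, -2) = (2, -5)

Rotation matrix formula: R(θ) = [[cos θ, -sin θ], [sin θ, cos θ]]
For θ = 90°:
cos(90°) = 0
sin(90°) = 1
R = [[0, -1], [1, 0]]
Apply to (-5, -2): [0·-5 + (-1)·-2, 1·-5 + 0·-2] = (2, -5)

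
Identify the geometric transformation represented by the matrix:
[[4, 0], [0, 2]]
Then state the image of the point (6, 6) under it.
non-uniform scaling by (4, 2); image of (6, 6) is (24, 12)

This is diagonal with distinct entries, so it scales the x-axis by 4 and the y-axis by 2.
The matrix [[4, 0], [0, 2]] represents: non-uniform scaling by (4, 2).
Applying it to (6, 6): [4·6 + 0·6, 0·6 + 2·6] = (24, 12).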